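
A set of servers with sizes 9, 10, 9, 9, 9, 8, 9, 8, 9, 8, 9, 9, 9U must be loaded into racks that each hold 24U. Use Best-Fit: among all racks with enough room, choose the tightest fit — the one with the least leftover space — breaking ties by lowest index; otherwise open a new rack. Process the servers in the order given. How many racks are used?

7

rack 1: place 9U, 15U left
rack 1: place 10U, 5U left
rack 2: place 9U, 15U left
rack 2: place 9U, 6U left
rack 3: place 9U, 15U left
rack 3: place 8U, 7U left
rack 4: place 9U, 15U left
rack 4: place 8U, 7U left
rack 5: place 9U, 15U left
rack 5: place 8U, 7U left
rack 6: place 9U, 15U left
rack 6: place 9U, 6U left
rack 7: place 9U, 15U left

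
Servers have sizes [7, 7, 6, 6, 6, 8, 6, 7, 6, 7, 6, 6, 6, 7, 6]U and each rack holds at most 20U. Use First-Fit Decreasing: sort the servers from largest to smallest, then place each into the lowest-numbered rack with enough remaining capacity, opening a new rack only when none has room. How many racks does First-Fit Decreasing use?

Sorted descending: 8, 7, 7, 7, 7, 7, 6, 6, 6, 6, 6, 6, 6, 6, 6.
rack 1: place 8U, 12U left
rack 1: place 7U, 5U left
rack 2: place 7U, 13U left
rack 2: place 7U, 6U left
rack 3: place 7U, 13U left
rack 3: place 7U, 6U left
rack 2: place 6U, 0U left
rack 3: place 6U, 0U left
rack 4: place 6U, 14U left
rack 4: place 6U, 8U left
rack 4: place 6U, 2U left
rack 5: place 6U, 14U left
rack 5: place 6U, 8U left
rack 5: place 6U, 2U left
rack 6: place 6U, 14U left

6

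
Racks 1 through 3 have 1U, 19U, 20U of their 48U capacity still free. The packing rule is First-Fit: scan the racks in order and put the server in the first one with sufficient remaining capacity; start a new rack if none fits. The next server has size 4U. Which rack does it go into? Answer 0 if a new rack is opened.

2

Racks with room: rack 2 (19U), rack 3 (20U).
The first with room is rack 2.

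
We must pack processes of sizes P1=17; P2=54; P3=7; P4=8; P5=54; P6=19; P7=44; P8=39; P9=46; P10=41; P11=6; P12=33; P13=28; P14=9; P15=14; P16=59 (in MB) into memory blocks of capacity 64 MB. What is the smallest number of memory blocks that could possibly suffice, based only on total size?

Total size = 17 + 54 + 7 + 8 + 54 + 19 + 44 + 39 + 46 + 41 + 6 + 33 + 28 + 9 + 14 + 59 = 478 MB.
⌈478 / 64⌉ = 8.

8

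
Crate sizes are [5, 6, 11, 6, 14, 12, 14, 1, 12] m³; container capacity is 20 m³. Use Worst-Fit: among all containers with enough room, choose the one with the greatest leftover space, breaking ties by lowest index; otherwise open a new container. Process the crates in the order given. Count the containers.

6 containers

Put 5 m³ in container 1; 15 m³ remain.
Put 6 m³ in container 1; 9 m³ remain.
Put 11 m³ in container 2; 9 m³ remain.
Put 6 m³ in container 1; 3 m³ remain.
Put 14 m³ in container 3; 6 m³ remain.
Put 12 m³ in container 4; 8 m³ remain.
Put 14 m³ in container 5; 6 m³ remain.
Put 1 m³ in container 2; 8 m³ remain.
Put 12 m³ in container 6; 8 m³ remain.
Final containers: [5,6,6] [11,1] [14] [12] [14] [12].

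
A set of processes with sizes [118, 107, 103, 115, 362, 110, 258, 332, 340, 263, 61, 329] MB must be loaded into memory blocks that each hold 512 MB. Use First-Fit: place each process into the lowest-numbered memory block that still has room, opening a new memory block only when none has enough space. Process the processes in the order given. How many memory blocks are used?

118 MB → memory block 1 (remaining 394 MB)
107 MB → memory block 1 (remaining 287 MB)
103 MB → memory block 1 (remaining 184 MB)
115 MB → memory block 1 (remaining 69 MB)
362 MB → memory block 2 (remaining 150 MB)
110 MB → memory block 2 (remaining 40 MB)
258 MB → memory block 3 (remaining 254 MB)
332 MB → memory block 4 (remaining 180 MB)
340 MB → memory block 5 (remaining 172 MB)
263 MB → memory block 6 (remaining 249 MB)
61 MB → memory block 1 (remaining 8 MB)
329 MB → memory block 7 (remaining 183 MB)
Final memory blocks: [118,107,103,115,61] [362,110] [258] [332] [340] [263] [329].

7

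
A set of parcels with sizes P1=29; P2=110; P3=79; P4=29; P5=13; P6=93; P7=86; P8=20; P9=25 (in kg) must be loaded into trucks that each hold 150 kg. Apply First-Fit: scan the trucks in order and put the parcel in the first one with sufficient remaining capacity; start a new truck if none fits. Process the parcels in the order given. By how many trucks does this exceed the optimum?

0

First-Fit: [29,110] [79,29,13,20] [93,25] [86] → 4 trucks.
Total size 484 kg; any packing needs at least ⌈484/150⌉ = 4 trucks.
So 4 is already optimal.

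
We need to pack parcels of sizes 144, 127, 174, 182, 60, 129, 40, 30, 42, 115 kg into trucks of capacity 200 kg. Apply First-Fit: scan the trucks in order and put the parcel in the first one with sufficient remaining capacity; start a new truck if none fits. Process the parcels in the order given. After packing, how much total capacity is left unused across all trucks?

157

truck 1: place 144 kg, 56 kg left
truck 2: place 127 kg, 73 kg left
truck 3: place 174 kg, 26 kg left
truck 4: place 182 kg, 18 kg left
truck 2: place 60 kg, 13 kg left
truck 5: place 129 kg, 71 kg left
truck 1: place 40 kg, 16 kg left
truck 5: place 30 kg, 41 kg left
truck 6: place 42 kg, 158 kg left
truck 6: place 115 kg, 43 kg left
6 trucks × 200 kg = 1200 kg; used 1043 kg; unused 157 kg.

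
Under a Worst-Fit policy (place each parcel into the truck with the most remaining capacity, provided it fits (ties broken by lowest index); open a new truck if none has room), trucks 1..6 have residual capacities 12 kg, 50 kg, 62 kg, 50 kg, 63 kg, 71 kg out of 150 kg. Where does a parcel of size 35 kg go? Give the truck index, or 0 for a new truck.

Trucks with room: truck 2 (50 kg), truck 3 (62 kg), truck 4 (50 kg), truck 5 (63 kg), truck 6 (71 kg).
Most room is truck 6 with 71 kg free.

6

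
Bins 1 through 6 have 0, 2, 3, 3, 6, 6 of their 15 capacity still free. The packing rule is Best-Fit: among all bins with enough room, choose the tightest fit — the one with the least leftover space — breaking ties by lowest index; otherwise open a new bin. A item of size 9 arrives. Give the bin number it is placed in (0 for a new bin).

0

No bin has ≥ 9 free, so a new bin is opened.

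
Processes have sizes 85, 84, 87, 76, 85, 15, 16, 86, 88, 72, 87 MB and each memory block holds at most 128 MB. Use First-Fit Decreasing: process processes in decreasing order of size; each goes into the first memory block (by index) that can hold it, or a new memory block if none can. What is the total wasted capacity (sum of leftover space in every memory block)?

371

Sorted descending: 88, 87, 87, 86, 85, 85, 84, 76, 72, 16, 15.
memory block 1: place 88 MB, 40 MB left
memory block 2: place 87 MB, 41 MB left
memory block 3: place 87 MB, 41 MB left
memory block 4: place 86 MB, 42 MB left
memory block 5: place 85 MB, 43 MB left
memory block 6: place 85 MB, 43 MB left
memory block 7: place 84 MB, 44 MB left
memory block 8: place 76 MB, 52 MB left
memory block 9: place 72 MB, 56 MB left
memory block 1: place 16 MB, 24 MB left
memory block 1: place 15 MB, 9 MB left
9 memory blocks × 128 MB = 1152 MB; used 781 MB; unused 371 MB.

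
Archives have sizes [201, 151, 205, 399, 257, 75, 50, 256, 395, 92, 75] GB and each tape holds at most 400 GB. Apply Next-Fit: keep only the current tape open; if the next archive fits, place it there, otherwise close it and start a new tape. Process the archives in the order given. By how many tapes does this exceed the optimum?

Next-Fit: [201,151] [205] [399] [257,75,50] [256] [395] [92,75] → 7 tapes.
Total size 2156 GB; any packing needs at least ⌈2156/400⌉ = 6 tapes.
An optimal packing achieves that bound: [399] [395] [257,92,50] [256,75] [205,151] [201,75] → 6 tapes.
Excess: 7 − 6 = 1.

1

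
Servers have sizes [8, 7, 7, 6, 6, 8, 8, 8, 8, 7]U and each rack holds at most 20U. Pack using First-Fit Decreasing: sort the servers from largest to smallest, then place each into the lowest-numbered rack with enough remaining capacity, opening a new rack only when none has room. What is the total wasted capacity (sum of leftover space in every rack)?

27

Sorted descending: 8, 8, 8, 8, 8, 7, 7, 7, 6, 6.
Put 8U in rack 1; 12U remain.
Put 8U in rack 1; 4U remain.
Put 8U in rack 2; 12U remain.
Put 8U in rack 2; 4U remain.
Put 8U in rack 3; 12U remain.
Put 7U in rack 3; 5U remain.
Put 7U in rack 4; 13U remain.
Put 7U in rack 4; 6U remain.
Put 6U in rack 4; 0U remain.
Put 6U in rack 5; 14U remain.
5 racks × 20U = 100U; used 73U; unused 27U.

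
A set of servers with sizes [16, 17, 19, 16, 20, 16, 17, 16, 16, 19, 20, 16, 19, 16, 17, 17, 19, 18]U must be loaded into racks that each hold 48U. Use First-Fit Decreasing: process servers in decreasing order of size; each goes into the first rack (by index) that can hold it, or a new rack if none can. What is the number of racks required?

8

Sorted descending: 20, 20, 19, 19, 19, 19, 18, 17, 17, 17, 17, 16, 16, 16, 16, 16, 16, 16.
rack 1: place 20U, 28U left
rack 1: place 20U, 8U left
rack 2: place 19U, 29U left
rack 2: place 19U, 10U left
rack 3: place 19U, 29U left
rack 3: place 19U, 10U left
rack 4: place 18U, 30U left
rack 4: place 17U, 13U left
rack 5: place 17U, 31U left
rack 5: place 17U, 14U left
rack 6: place 17U, 31U left
rack 6: place 16U, 15U left
rack 7: place 16U, 32U left
rack 7: place 16U, 16U left
rack 7: place 16U, 0U left
rack 8: place 16U, 32U left
rack 8: place 16U, 16U left
rack 8: place 16U, 0U left
Final racks: [20,20] [19,19] [19,19] [18,17] [17,17] [17,16] [16,16,16] [16,16,16].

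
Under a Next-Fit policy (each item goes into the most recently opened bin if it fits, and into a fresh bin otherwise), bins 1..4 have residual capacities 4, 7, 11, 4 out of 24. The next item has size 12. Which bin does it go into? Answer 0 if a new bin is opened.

Next-Fit only looks at bin 4, which has 4 free.
12 does not fit, so a new bin is opened.

0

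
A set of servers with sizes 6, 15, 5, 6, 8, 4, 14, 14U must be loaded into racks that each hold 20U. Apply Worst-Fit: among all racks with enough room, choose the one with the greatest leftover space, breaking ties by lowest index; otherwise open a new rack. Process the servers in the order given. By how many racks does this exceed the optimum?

Worst-Fit: [6,5,6] [15] [8,4] [14] [14] → 5 racks.
Total size 72U; any packing needs at least ⌈72/20⌉ = 4 racks.
An optimal packing achieves that bound: [15,5] [14,6] [14,6] [8,4] → 4 racks.
Excess: 5 − 4 = 1.

1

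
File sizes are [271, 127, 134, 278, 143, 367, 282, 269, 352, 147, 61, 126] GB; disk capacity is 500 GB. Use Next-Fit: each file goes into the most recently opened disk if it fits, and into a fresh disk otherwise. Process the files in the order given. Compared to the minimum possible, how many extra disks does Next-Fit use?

Next-Fit: [271,127] [134,278] [143] [367] [282] [269] [352,147] [61,126] → 8 disks.
Total size 2557 GB; any packing needs at least ⌈2557/500⌉ = 6 disks.
An optimal packing achieves that bound: [367,127] [352,147] [282,143,61] [278,134] [271,126] [269] → 6 disks.
Excess: 8 − 6 = 2.

2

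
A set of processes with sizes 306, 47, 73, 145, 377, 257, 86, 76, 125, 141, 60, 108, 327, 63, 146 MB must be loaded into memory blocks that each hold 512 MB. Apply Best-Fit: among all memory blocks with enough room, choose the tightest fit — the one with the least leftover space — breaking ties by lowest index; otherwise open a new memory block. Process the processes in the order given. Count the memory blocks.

5 memory blocks

Put 306 MB in memory block 1; 206 MB remain.
Put 47 MB in memory block 1; 159 MB remain.
Put 73 MB in memory block 1; 86 MB remain.
Put 145 MB in memory block 2; 367 MB remain.
Put 377 MB in memory block 3; 135 MB remain.
Put 257 MB in memory block 2; 110 MB remain.
Put 86 MB in memory block 1; 0 MB remain.
Put 76 MB in memory block 2; 34 MB remain.
Put 125 MB in memory block 3; 10 MB remain.
Put 141 MB in memory block 4; 371 MB remain.
Put 60 MB in memory block 4; 311 MB remain.
Put 108 MB in memory block 4; 203 MB remain.
Put 327 MB in memory block 5; 185 MB remain.
Put 63 MB in memory block 5; 122 MB remain.
Put 146 MB in memory block 4; 57 MB remain.
Final memory blocks: [306,47,73,86] [145,257,76] [377,125] [141,60,108,146] [327,63].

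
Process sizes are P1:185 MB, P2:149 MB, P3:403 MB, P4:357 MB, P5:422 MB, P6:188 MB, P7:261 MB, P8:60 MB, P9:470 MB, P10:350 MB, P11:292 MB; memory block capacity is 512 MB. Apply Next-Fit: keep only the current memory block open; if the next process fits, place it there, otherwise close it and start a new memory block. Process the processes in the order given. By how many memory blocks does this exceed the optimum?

1

Next-Fit: [185,149] [403] [357] [422] [188,261,60] [470] [350] [292] → 8 memory blocks.
Total size 3137 MB; any packing needs at least ⌈3137/512⌉ = 7 memory blocks.
An optimal packing achieves that bound: [470] [422,60] [403] [357,149] [350] [292,188] [261,185] → 7 memory blocks.
Excess: 8 − 7 = 1.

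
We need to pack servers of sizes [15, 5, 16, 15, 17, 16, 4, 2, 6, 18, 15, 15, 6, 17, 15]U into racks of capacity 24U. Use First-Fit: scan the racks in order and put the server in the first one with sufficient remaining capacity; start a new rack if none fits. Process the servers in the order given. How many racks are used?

rack 1: place 15U, 9U left
rack 1: place 5U, 4U left
rack 2: place 16U, 8U left
rack 3: place 15U, 9U left
rack 4: place 17U, 7U left
rack 5: place 16U, 8U left
rack 1: place 4U, 0U left
rack 2: place 2U, 6U left
rack 2: place 6U, 0U left
rack 6: place 18U, 6U left
rack 7: place 15U, 9U left
rack 8: place 15U, 9U left
rack 3: place 6U, 3U left
rack 9: place 17U, 7U left
rack 10: place 15U, 9U left
Final racks: [15,5,4] [16,2,6] [15,6] [17] [16] [18] [15] [15] [17] [15].

10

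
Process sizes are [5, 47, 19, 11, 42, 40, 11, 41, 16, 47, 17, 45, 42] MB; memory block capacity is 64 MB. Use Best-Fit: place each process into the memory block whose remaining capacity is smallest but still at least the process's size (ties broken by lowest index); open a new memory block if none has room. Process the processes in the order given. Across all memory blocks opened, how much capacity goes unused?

5 MB → memory block 1 (remaining 59 MB)
47 MB → memory block 1 (remaining 12 MB)
19 MB → memory block 2 (remaining 45 MB)
11 MB → memory block 1 (remaining 1 MB)
42 MB → memory block 2 (remaining 3 MB)
40 MB → memory block 3 (remaining 24 MB)
11 MB → memory block 3 (remaining 13 MB)
41 MB → memory block 4 (remaining 23 MB)
16 MB → memory block 4 (remaining 7 MB)
47 MB → memory block 5 (remaining 17 MB)
17 MB → memory block 5 (remaining 0 MB)
45 MB → memory block 6 (remaining 19 MB)
42 MB → memory block 7 (remaining 22 MB)
7 memory blocks × 64 MB = 448 MB; used 383 MB; unused 65 MB.

65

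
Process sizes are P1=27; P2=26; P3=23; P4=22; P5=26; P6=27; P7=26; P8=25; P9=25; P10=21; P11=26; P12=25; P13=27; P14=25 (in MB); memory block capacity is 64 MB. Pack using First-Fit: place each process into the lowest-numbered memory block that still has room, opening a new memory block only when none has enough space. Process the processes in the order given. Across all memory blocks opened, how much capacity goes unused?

P1 (27 MB) → memory block 1 (remaining 37 MB)
P2 (26 MB) → memory block 1 (remaining 11 MB)
P3 (23 MB) → memory block 2 (remaining 41 MB)
P4 (22 MB) → memory block 2 (remaining 19 MB)
P5 (26 MB) → memory block 3 (remaining 38 MB)
P6 (27 MB) → memory block 3 (remaining 11 MB)
P7 (26 MB) → memory block 4 (remaining 38 MB)
P8 (25 MB) → memory block 4 (remaining 13 MB)
P9 (25 MB) → memory block 5 (remaining 39 MB)
P10 (21 MB) → memory block 5 (remaining 18 MB)
P11 (26 MB) → memory block 6 (remaining 38 MB)
P12 (25 MB) → memory block 6 (remaining 13 MB)
P13 (27 MB) → memory block 7 (remaining 37 MB)
P14 (25 MB) → memory block 7 (remaining 12 MB)
7 memory blocks × 64 MB = 448 MB; used 351 MB; unused 97 MB.

97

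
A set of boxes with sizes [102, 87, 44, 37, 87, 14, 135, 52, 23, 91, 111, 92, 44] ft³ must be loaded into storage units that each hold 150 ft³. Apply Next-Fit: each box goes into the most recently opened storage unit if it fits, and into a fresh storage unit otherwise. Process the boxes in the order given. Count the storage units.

Put 102 ft³ in storage unit 1; 48 ft³ remain.
Put 87 ft³ in storage unit 2; 63 ft³ remain.
Put 44 ft³ in storage unit 2; 19 ft³ remain.
Put 37 ft³ in storage unit 3; 113 ft³ remain.
Put 87 ft³ in storage unit 3; 26 ft³ remain.
Put 14 ft³ in storage unit 3; 12 ft³ remain.
Put 135 ft³ in storage unit 4; 15 ft³ remain.
Put 52 ft³ in storage unit 5; 98 ft³ remain.
Put 23 ft³ in storage unit 5; 75 ft³ remain.
Put 91 ft³ in storage unit 6; 59 ft³ remain.
Put 111 ft³ in storage unit 7; 39 ft³ remain.
Put 92 ft³ in storage unit 8; 58 ft³ remain.
Put 44 ft³ in storage unit 8; 14 ft³ remain.
Final storage units: [102] [87,44] [37,87,14] [135] [52,23] [91] [111] [92,44].

8 storage units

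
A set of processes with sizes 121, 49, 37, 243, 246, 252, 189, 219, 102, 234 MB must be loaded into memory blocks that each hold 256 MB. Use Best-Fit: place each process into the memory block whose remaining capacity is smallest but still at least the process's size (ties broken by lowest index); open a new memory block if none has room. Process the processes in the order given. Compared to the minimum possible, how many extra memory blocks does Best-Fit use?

Best-Fit: [121,49,37] [243] [246] [252] [189] [219] [102] [234] → 8 memory blocks.
Total size 1692 MB; any packing needs at least ⌈1692/256⌉ = 7 memory blocks.
An optimal packing achieves that bound: [252] [246] [243] [234] [219,37] [189,49] [121,102] → 7 memory blocks.
Excess: 8 − 7 = 1.

1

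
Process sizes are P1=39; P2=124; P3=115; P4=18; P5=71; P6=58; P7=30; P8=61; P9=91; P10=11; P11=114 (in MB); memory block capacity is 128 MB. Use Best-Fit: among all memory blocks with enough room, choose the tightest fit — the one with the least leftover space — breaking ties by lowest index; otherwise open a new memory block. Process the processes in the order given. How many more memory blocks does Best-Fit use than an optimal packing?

1

Best-Fit: [39,18,71] [124] [115,11] [58,30] [61] [91] [114] → 7 memory blocks.
Total size 732 MB; any packing needs at least ⌈732/128⌉ = 6 memory blocks.
An optimal packing achieves that bound: [124] [115,11] [114] [91,30] [71,39,18] [61,58] → 6 memory blocks.
Excess: 7 − 6 = 1.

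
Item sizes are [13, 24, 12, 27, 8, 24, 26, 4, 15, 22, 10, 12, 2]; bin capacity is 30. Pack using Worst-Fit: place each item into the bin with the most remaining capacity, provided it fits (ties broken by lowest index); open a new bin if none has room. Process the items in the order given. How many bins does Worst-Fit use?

bin 1: place 13, 17 left
bin 2: place 24, 6 left
bin 1: place 12, 5 left
bin 3: place 27, 3 left
bin 4: place 8, 22 left
bin 5: place 24, 6 left
bin 6: place 26, 4 left
bin 4: place 4, 18 left
bin 4: place 15, 3 left
bin 7: place 22, 8 left
bin 8: place 10, 20 left
bin 8: place 12, 8 left
bin 7: place 2, 6 left

8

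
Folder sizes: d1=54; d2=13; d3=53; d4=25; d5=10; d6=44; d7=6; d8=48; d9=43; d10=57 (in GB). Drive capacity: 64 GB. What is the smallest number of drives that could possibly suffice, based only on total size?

6

Total size = 54 + 13 + 53 + 25 + 10 + 44 + 6 + 48 + 43 + 57 = 353 GB.
⌈353 / 64⌉ = 6.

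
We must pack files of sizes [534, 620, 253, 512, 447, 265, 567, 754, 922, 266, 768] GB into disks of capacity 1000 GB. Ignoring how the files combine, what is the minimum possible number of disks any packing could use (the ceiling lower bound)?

Total size = 534 + 620 + 253 + 512 + 447 + 265 + 567 + 754 + 922 + 266 + 768 = 5908 GB.
⌈5908 / 1000⌉ = 6.

6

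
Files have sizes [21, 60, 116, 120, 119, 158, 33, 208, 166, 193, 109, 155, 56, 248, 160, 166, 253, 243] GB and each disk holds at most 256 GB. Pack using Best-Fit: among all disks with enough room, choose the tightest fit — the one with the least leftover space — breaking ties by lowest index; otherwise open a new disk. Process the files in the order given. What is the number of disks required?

disk 1: place 21 GB, 235 GB left
disk 1: place 60 GB, 175 GB left
disk 1: place 116 GB, 59 GB left
disk 2: place 120 GB, 136 GB left
disk 2: place 119 GB, 17 GB left
disk 3: place 158 GB, 98 GB left
disk 1: place 33 GB, 26 GB left
disk 4: place 208 GB, 48 GB left
disk 5: place 166 GB, 90 GB left
disk 6: place 193 GB, 63 GB left
disk 7: place 109 GB, 147 GB left
disk 8: place 155 GB, 101 GB left
disk 6: place 56 GB, 7 GB left
disk 9: place 248 GB, 8 GB left
disk 10: place 160 GB, 96 GB left
disk 11: place 166 GB, 90 GB left
disk 12: place 253 GB, 3 GB left
disk 13: place 243 GB, 13 GB left

13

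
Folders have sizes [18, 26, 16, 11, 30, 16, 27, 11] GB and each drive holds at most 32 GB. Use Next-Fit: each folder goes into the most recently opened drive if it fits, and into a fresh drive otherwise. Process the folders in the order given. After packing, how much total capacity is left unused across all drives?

69

Put 18 GB in drive 1; 14 GB remain.
Put 26 GB in drive 2; 6 GB remain.
Put 16 GB in drive 3; 16 GB remain.
Put 11 GB in drive 3; 5 GB remain.
Put 30 GB in drive 4; 2 GB remain.
Put 16 GB in drive 5; 16 GB remain.
Put 27 GB in drive 6; 5 GB remain.
Put 11 GB in drive 7; 21 GB remain.
7 drives × 32 GB = 224 GB; used 155 GB; unused 69 GB.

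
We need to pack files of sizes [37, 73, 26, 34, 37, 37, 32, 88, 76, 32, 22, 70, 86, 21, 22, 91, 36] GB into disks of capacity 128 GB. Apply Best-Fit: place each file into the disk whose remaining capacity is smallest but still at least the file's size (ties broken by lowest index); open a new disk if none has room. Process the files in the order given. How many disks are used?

8

37 GB → disk 1 (remaining 91 GB)
73 GB → disk 1 (remaining 18 GB)
26 GB → disk 2 (remaining 102 GB)
34 GB → disk 2 (remaining 68 GB)
37 GB → disk 2 (remaining 31 GB)
37 GB → disk 3 (remaining 91 GB)
32 GB → disk 3 (remaining 59 GB)
88 GB → disk 4 (remaining 40 GB)
76 GB → disk 5 (remaining 52 GB)
32 GB → disk 4 (remaining 8 GB)
22 GB → disk 2 (remaining 9 GB)
70 GB → disk 6 (remaining 58 GB)
86 GB → disk 7 (remaining 42 GB)
21 GB → disk 7 (remaining 21 GB)
22 GB → disk 5 (remaining 30 GB)
91 GB → disk 8 (remaining 37 GB)
36 GB → disk 8 (remaining 1 GB)
Final disks: [37,73] [26,34,37,22] [37,32] [88,32] [76,22] [70] [86,21] [91,36].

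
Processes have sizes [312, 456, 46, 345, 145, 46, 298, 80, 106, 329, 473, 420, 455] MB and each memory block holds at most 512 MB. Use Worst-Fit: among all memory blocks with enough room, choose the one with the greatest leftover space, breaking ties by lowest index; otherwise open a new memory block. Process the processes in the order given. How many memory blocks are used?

Put 312 MB in memory block 1; 200 MB remain.
Put 456 MB in memory block 2; 56 MB remain.
Put 46 MB in memory block 1; 154 MB remain.
Put 345 MB in memory block 3; 167 MB remain.
Put 145 MB in memory block 3; 22 MB remain.
Put 46 MB in memory block 1; 108 MB remain.
Put 298 MB in memory block 4; 214 MB remain.
Put 80 MB in memory block 4; 134 MB remain.
Put 106 MB in memory block 4; 28 MB remain.
Put 329 MB in memory block 5; 183 MB remain.
Put 473 MB in memory block 6; 39 MB remain.
Put 420 MB in memory block 7; 92 MB remain.
Put 455 MB in memory block 8; 57 MB remain.

8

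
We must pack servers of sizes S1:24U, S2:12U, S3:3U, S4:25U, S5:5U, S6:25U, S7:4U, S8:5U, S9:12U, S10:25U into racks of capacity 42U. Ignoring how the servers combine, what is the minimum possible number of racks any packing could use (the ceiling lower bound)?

4

Total size = 24 + 12 + 3 + 25 + 5 + 25 + 4 + 5 + 12 + 25 = 140U.
⌈140 / 42⌉ = 4.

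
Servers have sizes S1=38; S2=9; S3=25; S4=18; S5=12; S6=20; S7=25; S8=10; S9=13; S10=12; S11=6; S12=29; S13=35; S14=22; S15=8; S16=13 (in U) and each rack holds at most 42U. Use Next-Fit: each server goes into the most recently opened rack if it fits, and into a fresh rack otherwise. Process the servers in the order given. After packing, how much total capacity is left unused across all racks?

125

rack 1: place S1 (38U), 4U left
rack 2: place S2 (9U), 33U left
rack 2: place S3 (25U), 8U left
rack 3: place S4 (18U), 24U left
rack 3: place S5 (12U), 12U left
rack 4: place S6 (20U), 22U left
rack 5: place S7 (25U), 17U left
rack 5: place S8 (10U), 7U left
rack 6: place S9 (13U), 29U left
rack 6: place S10 (12U), 17U left
rack 6: place S11 (6U), 11U left
rack 7: place S12 (29U), 13U left
rack 8: place S13 (35U), 7U left
rack 9: place S14 (22U), 20U left
rack 9: place S15 (8U), 12U left
rack 10: place S16 (13U), 29U left
10 racks × 42U = 420U; used 295U; unused 125U.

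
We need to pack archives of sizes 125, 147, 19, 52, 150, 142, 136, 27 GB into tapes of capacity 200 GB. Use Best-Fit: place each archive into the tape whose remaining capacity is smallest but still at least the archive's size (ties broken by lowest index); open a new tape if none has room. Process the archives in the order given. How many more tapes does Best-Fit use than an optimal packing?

Best-Fit: [125,52] [147,19,27] [150] [142] [136] → 5 tapes.
5 archives exceed 100 GB (half the capacity), and no two of those can share a tape, so at least 5 tapes are needed.
So 5 is already optimal.

0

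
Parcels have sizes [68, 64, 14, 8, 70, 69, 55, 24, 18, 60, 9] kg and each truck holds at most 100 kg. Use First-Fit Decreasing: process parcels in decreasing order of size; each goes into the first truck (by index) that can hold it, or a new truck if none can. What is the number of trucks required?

6

Sorted descending: 70, 69, 68, 64, 60, 55, 24, 18, 14, 9, 8.
70 kg → truck 1 (remaining 30 kg)
69 kg → truck 2 (remaining 31 kg)
68 kg → truck 3 (remaining 32 kg)
64 kg → truck 4 (remaining 36 kg)
60 kg → truck 5 (remaining 40 kg)
55 kg → truck 6 (remaining 45 kg)
24 kg → truck 1 (remaining 6 kg)
18 kg → truck 2 (remaining 13 kg)
14 kg → truck 3 (remaining 18 kg)
9 kg → truck 2 (remaining 4 kg)
8 kg → truck 3 (remaining 10 kg)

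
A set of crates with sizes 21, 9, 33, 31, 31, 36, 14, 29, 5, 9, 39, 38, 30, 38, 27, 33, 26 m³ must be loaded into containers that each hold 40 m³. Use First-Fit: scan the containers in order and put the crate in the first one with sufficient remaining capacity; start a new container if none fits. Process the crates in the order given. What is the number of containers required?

container 1: place 21 m³, 19 m³ left
container 1: place 9 m³, 10 m³ left
container 2: place 33 m³, 7 m³ left
container 3: place 31 m³, 9 m³ left
container 4: place 31 m³, 9 m³ left
container 5: place 36 m³, 4 m³ left
container 6: place 14 m³, 26 m³ left
container 7: place 29 m³, 11 m³ left
container 1: place 5 m³, 5 m³ left
container 3: place 9 m³, 0 m³ left
container 8: place 39 m³, 1 m³ left
container 9: place 38 m³, 2 m³ left
container 10: place 30 m³, 10 m³ left
container 11: place 38 m³, 2 m³ left
container 12: place 27 m³, 13 m³ left
container 13: place 33 m³, 7 m³ left
container 6: place 26 m³, 0 m³ left

13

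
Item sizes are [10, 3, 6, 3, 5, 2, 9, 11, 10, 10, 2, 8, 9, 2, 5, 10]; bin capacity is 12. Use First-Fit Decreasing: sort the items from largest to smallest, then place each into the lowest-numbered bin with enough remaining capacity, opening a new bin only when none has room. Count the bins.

Sorted descending: 11, 10, 10, 10, 10, 9, 9, 8, 6, 5, 5, 3, 3, 2, 2, 2.
Put 11 in bin 1; 1 remain.
Put 10 in bin 2; 2 remain.
Put 10 in bin 3; 2 remain.
Put 10 in bin 4; 2 remain.
Put 10 in bin 5; 2 remain.
Put 9 in bin 6; 3 remain.
Put 9 in bin 7; 3 remain.
Put 8 in bin 8; 4 remain.
Put 6 in bin 9; 6 remain.
Put 5 in bin 9; 1 remain.
Put 5 in bin 10; 7 remain.
Put 3 in bin 6; 0 remain.
Put 3 in bin 7; 0 remain.
Put 2 in bin 2; 0 remain.
Put 2 in bin 3; 0 remain.
Put 2 in bin 4; 0 remain.
Final bins: [11] [10,2] [10,2] [10,2] [10] [9,3] [9,3] [8] [6,5] [5].

10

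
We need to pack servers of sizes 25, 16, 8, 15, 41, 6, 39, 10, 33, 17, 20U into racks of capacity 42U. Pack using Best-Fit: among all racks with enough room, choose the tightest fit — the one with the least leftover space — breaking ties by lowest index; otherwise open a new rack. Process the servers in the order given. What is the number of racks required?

25U → rack 1 (remaining 17U)
16U → rack 1 (remaining 1U)
8U → rack 2 (remaining 34U)
15U → rack 2 (remaining 19U)
41U → rack 3 (remaining 1U)
6U → rack 2 (remaining 13U)
39U → rack 4 (remaining 3U)
10U → rack 2 (remaining 3U)
33U → rack 5 (remaining 9U)
17U → rack 6 (remaining 25U)
20U → rack 6 (remaining 5U)
Final racks: [25,16] [8,15,6,10] [41] [39] [33] [17,20].

6 racks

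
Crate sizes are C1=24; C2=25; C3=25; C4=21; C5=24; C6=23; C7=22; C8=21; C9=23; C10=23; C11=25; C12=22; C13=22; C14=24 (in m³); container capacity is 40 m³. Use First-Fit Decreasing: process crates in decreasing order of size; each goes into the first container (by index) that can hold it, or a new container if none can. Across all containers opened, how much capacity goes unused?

Sorted descending: 25, 25, 25, 24, 24, 24, 23, 23, 23, 22, 22, 22, 21, 21.
Put 25 m³ in container 1; 15 m³ remain.
Put 25 m³ in container 2; 15 m³ remain.
Put 25 m³ in container 3; 15 m³ remain.
Put 24 m³ in container 4; 16 m³ remain.
Put 24 m³ in container 5; 16 m³ remain.
Put 24 m³ in container 6; 16 m³ remain.
Put 23 m³ in container 7; 17 m³ remain.
Put 23 m³ in container 8; 17 m³ remain.
Put 23 m³ in container 9; 17 m³ remain.
Put 22 m³ in container 10; 18 m³ remain.
Put 22 m³ in container 11; 18 m³ remain.
Put 22 m³ in container 12; 18 m³ remain.
Put 21 m³ in container 13; 19 m³ remain.
Put 21 m³ in container 14; 19 m³ remain.
14 containers × 40 m³ = 560 m³; used 324 m³; unused 236 m³.

236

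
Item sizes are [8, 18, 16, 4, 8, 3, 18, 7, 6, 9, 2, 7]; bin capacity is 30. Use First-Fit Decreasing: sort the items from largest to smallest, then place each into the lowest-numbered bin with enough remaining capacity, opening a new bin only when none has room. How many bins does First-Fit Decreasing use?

4

Sorted descending: 18, 18, 16, 9, 8, 8, 7, 7, 6, 4, 3, 2.
Put 18 in bin 1; 12 remain.
Put 18 in bin 2; 12 remain.
Put 16 in bin 3; 14 remain.
Put 9 in bin 1; 3 remain.
Put 8 in bin 2; 4 remain.
Put 8 in bin 3; 6 remain.
Put 7 in bin 4; 23 remain.
Put 7 in bin 4; 16 remain.
Put 6 in bin 3; 0 remain.
Put 4 in bin 2; 0 remain.
Put 3 in bin 1; 0 remain.
Put 2 in bin 4; 14 remain.
Final bins: [18,9,3] [18,8,4] [16,8,6] [7,7,2].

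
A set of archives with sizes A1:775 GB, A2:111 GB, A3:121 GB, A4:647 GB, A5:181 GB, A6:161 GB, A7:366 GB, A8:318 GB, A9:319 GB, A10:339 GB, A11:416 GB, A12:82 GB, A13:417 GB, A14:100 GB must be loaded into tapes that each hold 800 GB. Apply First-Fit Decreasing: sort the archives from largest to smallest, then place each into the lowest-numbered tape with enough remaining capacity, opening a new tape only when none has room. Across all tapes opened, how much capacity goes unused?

447

Sorted descending: 775, 647, 417, 416, 366, 339, 319, 318, 181, 161, 121, 111, 100, 82.
775 GB → tape 1 (remaining 25 GB)
647 GB → tape 2 (remaining 153 GB)
417 GB → tape 3 (remaining 383 GB)
416 GB → tape 4 (remaining 384 GB)
366 GB → tape 3 (remaining 17 GB)
339 GB → tape 4 (remaining 45 GB)
319 GB → tape 5 (remaining 481 GB)
318 GB → tape 5 (remaining 163 GB)
181 GB → tape 6 (remaining 619 GB)
161 GB → tape 5 (remaining 2 GB)
121 GB → tape 2 (remaining 32 GB)
111 GB → tape 6 (remaining 508 GB)
100 GB → tape 6 (remaining 408 GB)
82 GB → tape 6 (remaining 326 GB)
6 tapes × 800 GB = 4800 GB; used 4353 GB; unused 447 GB.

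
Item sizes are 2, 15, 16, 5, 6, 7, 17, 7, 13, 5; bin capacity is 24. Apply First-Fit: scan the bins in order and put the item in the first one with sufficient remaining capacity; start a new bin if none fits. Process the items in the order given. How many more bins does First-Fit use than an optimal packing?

First-Fit: [2,15,5] [16,6] [7,17] [7,13] [5] → 5 bins.
Total size 93; any packing needs at least ⌈93/24⌉ = 4 bins.
An optimal packing achieves that bound: [17,7] [16,7] [15,6,2] [13,5,5] → 4 bins.
Excess: 5 − 4 = 1.

1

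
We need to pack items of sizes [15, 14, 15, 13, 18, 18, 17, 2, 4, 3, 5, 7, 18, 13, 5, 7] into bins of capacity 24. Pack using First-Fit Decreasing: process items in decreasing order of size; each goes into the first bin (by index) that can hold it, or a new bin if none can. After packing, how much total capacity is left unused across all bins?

Sorted descending: 18, 18, 18, 17, 15, 15, 14, 13, 13, 7, 7, 5, 5, 4, 3, 2.
bin 1: place 18, 6 left
bin 2: place 18, 6 left
bin 3: place 18, 6 left
bin 4: place 17, 7 left
bin 5: place 15, 9 left
bin 6: place 15, 9 left
bin 7: place 14, 10 left
bin 8: place 13, 11 left
bin 9: place 13, 11 left
bin 4: place 7, 0 left
bin 5: place 7, 2 left
bin 1: place 5, 1 left
bin 2: place 5, 1 left
bin 3: place 4, 2 left
bin 6: place 3, 6 left
bin 3: place 2, 0 left
9 bins × 24 = 216; used 174; unused 42.

42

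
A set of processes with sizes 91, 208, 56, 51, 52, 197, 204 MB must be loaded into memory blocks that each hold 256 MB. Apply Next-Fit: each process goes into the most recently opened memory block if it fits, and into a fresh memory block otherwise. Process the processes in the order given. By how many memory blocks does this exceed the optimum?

1

Next-Fit: [91] [208] [56,51,52] [197] [204] → 5 memory blocks.
Total size 859 MB; any packing needs at least ⌈859/256⌉ = 4 memory blocks.
An optimal packing achieves that bound: [208] [204,52] [197,56] [91,51] → 4 memory blocks.
Excess: 5 − 4 = 1.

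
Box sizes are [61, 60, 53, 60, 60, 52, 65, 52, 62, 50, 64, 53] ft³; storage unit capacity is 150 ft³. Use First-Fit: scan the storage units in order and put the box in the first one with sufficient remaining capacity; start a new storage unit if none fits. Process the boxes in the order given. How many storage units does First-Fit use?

Put 61 ft³ in storage unit 1; 89 ft³ remain.
Put 60 ft³ in storage unit 1; 29 ft³ remain.
Put 53 ft³ in storage unit 2; 97 ft³ remain.
Put 60 ft³ in storage unit 2; 37 ft³ remain.
Put 60 ft³ in storage unit 3; 90 ft³ remain.
Put 52 ft³ in storage unit 3; 38 ft³ remain.
Put 65 ft³ in storage unit 4; 85 ft³ remain.
Put 52 ft³ in storage unit 4; 33 ft³ remain.
Put 62 ft³ in storage unit 5; 88 ft³ remain.
Put 50 ft³ in storage unit 5; 38 ft³ remain.
Put 64 ft³ in storage unit 6; 86 ft³ remain.
Put 53 ft³ in storage unit 6; 33 ft³ remain.
Final storage units: [61,60] [53,60] [60,52] [65,52] [62,50] [64,53].

6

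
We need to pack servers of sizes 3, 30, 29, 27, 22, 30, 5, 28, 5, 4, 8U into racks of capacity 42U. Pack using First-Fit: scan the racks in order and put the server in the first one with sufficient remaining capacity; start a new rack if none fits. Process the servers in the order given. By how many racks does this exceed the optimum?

0

First-Fit: [3,30,5,4] [29,5,8] [27] [22] [30] [28] → 6 racks.
6 servers exceed 21U (half the capacity), and no two of those can share a rack, so at least 6 racks are needed.
So 6 is already optimal.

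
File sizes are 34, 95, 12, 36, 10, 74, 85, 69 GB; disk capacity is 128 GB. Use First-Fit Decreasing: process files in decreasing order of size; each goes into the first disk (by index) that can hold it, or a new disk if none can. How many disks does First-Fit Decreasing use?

4

Sorted descending: 95, 85, 74, 69, 36, 34, 12, 10.
95 GB → disk 1 (remaining 33 GB)
85 GB → disk 2 (remaining 43 GB)
74 GB → disk 3 (remaining 54 GB)
69 GB → disk 4 (remaining 59 GB)
36 GB → disk 2 (remaining 7 GB)
34 GB → disk 3 (remaining 20 GB)
12 GB → disk 1 (remaining 21 GB)
10 GB → disk 1 (remaining 11 GB)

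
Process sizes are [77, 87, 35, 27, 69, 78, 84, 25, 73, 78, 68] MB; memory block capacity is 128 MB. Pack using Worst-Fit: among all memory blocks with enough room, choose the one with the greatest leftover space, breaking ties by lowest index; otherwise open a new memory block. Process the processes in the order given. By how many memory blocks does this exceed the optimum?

0

Worst-Fit: [77,35] [87,27] [69,25] [78] [84] [73] [78] [68] → 8 memory blocks.
8 processes exceed 64 MB (half the capacity), and no two of those can share a memory block, so at least 8 memory blocks are needed.
So 8 is already optimal.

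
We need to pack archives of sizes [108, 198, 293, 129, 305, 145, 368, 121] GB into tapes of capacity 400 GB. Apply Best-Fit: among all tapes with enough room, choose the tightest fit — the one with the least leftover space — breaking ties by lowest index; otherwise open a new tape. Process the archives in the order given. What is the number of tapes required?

5 tapes

tape 1: place 108 GB, 292 GB left
tape 1: place 198 GB, 94 GB left
tape 2: place 293 GB, 107 GB left
tape 3: place 129 GB, 271 GB left
tape 4: place 305 GB, 95 GB left
tape 3: place 145 GB, 126 GB left
tape 5: place 368 GB, 32 GB left
tape 3: place 121 GB, 5 GB left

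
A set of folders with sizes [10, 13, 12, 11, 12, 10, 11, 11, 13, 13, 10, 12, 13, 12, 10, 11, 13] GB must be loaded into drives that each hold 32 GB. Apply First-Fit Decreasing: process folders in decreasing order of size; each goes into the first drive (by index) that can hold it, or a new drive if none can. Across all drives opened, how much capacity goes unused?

59

Sorted descending: 13, 13, 13, 13, 13, 12, 12, 12, 12, 11, 11, 11, 11, 10, 10, 10, 10.
drive 1: place 13 GB, 19 GB left
drive 1: place 13 GB, 6 GB left
drive 2: place 13 GB, 19 GB left
drive 2: place 13 GB, 6 GB left
drive 3: place 13 GB, 19 GB left
drive 3: place 12 GB, 7 GB left
drive 4: place 12 GB, 20 GB left
drive 4: place 12 GB, 8 GB left
drive 5: place 12 GB, 20 GB left
drive 5: place 11 GB, 9 GB left
drive 6: place 11 GB, 21 GB left
drive 6: place 11 GB, 10 GB left
drive 7: place 11 GB, 21 GB left
drive 6: place 10 GB, 0 GB left
drive 7: place 10 GB, 11 GB left
drive 7: place 10 GB, 1 GB left
drive 8: place 10 GB, 22 GB left
8 drives × 32 GB = 256 GB; used 197 GB; unused 59 GB.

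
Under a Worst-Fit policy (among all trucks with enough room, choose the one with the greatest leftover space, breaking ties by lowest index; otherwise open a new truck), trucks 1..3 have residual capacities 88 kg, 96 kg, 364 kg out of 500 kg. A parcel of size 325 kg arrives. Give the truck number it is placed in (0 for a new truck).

Trucks with room: truck 3 (364 kg).
Most room is truck 3 with 364 kg free.

3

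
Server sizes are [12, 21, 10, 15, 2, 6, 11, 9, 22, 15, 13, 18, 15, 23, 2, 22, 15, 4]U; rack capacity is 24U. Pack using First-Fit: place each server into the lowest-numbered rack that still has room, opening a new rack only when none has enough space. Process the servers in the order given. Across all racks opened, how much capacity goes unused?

53

rack 1: place 12U, 12U left
rack 2: place 21U, 3U left
rack 1: place 10U, 2U left
rack 3: place 15U, 9U left
rack 1: place 2U, 0U left
rack 3: place 6U, 3U left
rack 4: place 11U, 13U left
rack 4: place 9U, 4U left
rack 5: place 22U, 2U left
rack 6: place 15U, 9U left
rack 7: place 13U, 11U left
rack 8: place 18U, 6U left
rack 9: place 15U, 9U left
rack 10: place 23U, 1U left
rack 2: place 2U, 1U left
rack 11: place 22U, 2U left
rack 12: place 15U, 9U left
rack 4: place 4U, 0U left
12 racks × 24U = 288U; used 235U; unused 53U.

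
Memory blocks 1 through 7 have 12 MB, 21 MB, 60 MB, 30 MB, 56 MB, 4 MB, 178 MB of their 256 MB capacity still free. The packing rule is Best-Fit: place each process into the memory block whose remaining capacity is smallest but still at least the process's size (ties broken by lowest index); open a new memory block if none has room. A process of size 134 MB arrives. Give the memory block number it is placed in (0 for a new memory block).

Memory blocks with room: memory block 7 (178 MB).
Tightest fit is memory block 7 with 178 MB free.

7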